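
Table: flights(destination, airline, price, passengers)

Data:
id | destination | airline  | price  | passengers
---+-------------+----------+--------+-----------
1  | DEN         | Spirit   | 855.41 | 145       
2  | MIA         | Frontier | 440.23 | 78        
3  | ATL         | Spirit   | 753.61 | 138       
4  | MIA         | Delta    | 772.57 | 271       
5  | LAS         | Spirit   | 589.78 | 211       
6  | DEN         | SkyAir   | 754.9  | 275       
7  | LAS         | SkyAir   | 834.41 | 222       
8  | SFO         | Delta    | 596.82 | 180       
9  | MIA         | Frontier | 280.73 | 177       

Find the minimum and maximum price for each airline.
SELECT airline, MIN(price), MAX(price)
FROM flights
GROUP BY airline

Result:
  Delta: min=596.82, max=772.57
  Frontier: min=280.73, max=440.23
  SkyAir: min=754.90, max=834.41
  Spirit: min=589.78, max=855.41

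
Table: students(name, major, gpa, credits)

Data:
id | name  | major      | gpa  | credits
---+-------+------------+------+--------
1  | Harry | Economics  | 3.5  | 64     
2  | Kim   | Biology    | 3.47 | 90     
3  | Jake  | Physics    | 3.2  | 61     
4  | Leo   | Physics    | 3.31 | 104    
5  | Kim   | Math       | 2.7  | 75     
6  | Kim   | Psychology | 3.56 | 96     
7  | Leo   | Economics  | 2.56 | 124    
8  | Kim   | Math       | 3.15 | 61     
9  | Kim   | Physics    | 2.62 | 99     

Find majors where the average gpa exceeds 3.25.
SELECT major, AVG(gpa)
FROM students
GROUP BY major
HAVING AVG(gpa) > 3.25

Result:
  Biology: avg=3.47
  Psychology: avg=3.56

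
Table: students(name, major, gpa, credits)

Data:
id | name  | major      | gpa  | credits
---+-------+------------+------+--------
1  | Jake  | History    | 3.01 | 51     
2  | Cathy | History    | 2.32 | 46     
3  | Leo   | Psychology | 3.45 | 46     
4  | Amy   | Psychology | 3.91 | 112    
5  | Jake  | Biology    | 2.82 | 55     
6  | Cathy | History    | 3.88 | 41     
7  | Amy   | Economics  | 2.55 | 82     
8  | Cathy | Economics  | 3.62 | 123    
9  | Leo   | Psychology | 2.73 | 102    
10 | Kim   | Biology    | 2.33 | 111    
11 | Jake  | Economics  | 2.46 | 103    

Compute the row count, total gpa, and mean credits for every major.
SELECT major,
       COUNT(*) as cnt,
       SUM(gpa) as total_gpa,
       AVG(credits) as avg_credits
FROM students
GROUP BY major

Result:
  Biology: 2 records, 5.15 total gpa, 83.00 avg credits
  Economics: 3 records, 8.63 total gpa, 102.67 avg credits
  History: 3 records, 9.21 total gpa, 46.00 avg credits
  Psychology: 3 records, 10.09 total gpa, 86.67 avg credits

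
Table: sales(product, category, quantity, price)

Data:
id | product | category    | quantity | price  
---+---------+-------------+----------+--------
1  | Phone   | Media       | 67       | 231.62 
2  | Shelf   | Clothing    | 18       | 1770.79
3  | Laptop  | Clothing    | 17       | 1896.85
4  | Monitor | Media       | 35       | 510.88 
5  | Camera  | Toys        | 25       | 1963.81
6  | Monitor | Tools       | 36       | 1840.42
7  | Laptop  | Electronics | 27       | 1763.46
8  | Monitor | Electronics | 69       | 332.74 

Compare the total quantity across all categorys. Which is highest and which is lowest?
SELECT category, SUM(quantity)
FROM sales
GROUP BY category
ORDER BY SUM(quantity)

All groups:
  Toys: 25
  Clothing: 35
  Tools: 36
  Electronics: 96
  Media: 102

Highest: Media (102)
Lowest: Toys (25)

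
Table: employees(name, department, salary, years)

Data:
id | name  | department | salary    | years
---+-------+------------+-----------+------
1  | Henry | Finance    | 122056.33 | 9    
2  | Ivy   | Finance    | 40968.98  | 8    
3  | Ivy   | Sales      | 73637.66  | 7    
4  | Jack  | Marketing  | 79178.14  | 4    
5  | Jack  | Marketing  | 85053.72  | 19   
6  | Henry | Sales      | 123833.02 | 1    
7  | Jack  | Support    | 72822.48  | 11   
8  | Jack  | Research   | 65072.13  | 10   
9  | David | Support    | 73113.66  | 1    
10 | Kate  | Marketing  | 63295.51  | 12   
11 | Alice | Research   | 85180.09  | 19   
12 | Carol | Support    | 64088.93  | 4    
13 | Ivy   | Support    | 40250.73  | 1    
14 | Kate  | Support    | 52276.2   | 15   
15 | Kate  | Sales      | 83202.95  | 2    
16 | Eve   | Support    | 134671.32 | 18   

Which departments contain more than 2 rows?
SELECT department, COUNT(*) as cnt
FROM employees
GROUP BY department
HAVING COUNT(*) > 2

Result:
  Marketing: 3
  Sales: 3
  Support: 6

Note: HAVING filters groups after aggregation, WHERE filters rows before.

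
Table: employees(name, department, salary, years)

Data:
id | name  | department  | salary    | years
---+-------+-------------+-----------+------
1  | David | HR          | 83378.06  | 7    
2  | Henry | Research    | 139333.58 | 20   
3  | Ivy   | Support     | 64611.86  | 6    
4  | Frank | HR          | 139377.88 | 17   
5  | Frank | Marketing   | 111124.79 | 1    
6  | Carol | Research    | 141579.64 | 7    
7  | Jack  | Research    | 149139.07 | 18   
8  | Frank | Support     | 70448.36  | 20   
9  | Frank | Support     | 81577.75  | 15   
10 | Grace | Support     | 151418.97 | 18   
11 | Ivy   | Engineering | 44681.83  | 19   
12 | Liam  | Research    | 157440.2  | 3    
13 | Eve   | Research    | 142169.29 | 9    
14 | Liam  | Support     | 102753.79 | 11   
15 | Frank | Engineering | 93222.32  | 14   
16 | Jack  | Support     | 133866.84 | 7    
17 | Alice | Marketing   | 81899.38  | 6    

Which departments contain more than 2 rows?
SELECT department, COUNT(*) as cnt
FROM employees
GROUP BY department
HAVING COUNT(*) > 2

Result:
  Research: 5
  Support: 6

Note: HAVING filters groups after aggregation, WHERE filters rows before.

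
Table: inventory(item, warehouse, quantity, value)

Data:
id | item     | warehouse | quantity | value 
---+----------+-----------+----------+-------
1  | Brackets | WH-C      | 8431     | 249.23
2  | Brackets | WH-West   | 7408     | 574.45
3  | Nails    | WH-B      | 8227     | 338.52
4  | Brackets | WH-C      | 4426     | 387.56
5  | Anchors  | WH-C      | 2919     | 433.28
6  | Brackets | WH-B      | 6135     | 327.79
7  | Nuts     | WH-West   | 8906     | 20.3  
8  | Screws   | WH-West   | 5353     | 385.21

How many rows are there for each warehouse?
SELECT warehouse, COUNT(*) as count
FROM inventory
GROUP BY warehouse

Result:
  WH-B: 2
  WH-C: 3
  WH-West: 3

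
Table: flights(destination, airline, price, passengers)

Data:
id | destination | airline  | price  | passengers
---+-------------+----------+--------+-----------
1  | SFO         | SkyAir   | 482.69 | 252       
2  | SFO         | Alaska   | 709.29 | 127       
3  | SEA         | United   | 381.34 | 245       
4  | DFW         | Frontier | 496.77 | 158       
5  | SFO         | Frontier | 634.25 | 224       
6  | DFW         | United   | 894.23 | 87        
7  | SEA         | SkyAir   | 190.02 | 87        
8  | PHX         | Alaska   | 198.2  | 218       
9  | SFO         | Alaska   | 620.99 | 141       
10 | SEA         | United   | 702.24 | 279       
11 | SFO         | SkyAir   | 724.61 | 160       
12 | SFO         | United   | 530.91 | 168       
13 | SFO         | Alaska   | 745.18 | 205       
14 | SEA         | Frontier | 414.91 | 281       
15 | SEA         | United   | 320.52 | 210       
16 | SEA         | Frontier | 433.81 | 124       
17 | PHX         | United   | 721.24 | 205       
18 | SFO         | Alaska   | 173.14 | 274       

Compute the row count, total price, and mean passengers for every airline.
SELECT airline,
       COUNT(*) as cnt,
       SUM(price) as total_price,
       AVG(passengers) as avg_passengers
FROM flights
GROUP BY airline

Result:
  Alaska: 5 records, 2446.80 total price, 193.00 avg passengers
  Frontier: 4 records, 1979.74 total price, 196.75 avg passengers
  SkyAir: 3 records, 1397.32 total price, 166.33 avg passengers
  United: 6 records, 3550.48 total price, 199.00 avg passengers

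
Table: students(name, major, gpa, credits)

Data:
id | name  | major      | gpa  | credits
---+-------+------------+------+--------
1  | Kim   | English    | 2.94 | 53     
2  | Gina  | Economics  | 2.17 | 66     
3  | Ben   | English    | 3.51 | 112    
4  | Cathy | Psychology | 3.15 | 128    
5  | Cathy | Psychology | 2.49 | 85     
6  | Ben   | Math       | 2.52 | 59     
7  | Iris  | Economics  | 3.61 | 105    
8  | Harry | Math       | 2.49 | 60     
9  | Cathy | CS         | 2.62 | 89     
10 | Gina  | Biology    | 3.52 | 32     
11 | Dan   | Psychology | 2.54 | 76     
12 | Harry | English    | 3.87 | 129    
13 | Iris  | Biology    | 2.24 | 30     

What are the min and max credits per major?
SELECT major, MIN(credits), MAX(credits)
FROM students
GROUP BY major

Result:
  Biology: min=30, max=32
  CS: min=89, max=89
  Economics: min=66, max=105
  English: min=53, max=129
  Math: min=59, max=60
  Psychology: min=76, max=128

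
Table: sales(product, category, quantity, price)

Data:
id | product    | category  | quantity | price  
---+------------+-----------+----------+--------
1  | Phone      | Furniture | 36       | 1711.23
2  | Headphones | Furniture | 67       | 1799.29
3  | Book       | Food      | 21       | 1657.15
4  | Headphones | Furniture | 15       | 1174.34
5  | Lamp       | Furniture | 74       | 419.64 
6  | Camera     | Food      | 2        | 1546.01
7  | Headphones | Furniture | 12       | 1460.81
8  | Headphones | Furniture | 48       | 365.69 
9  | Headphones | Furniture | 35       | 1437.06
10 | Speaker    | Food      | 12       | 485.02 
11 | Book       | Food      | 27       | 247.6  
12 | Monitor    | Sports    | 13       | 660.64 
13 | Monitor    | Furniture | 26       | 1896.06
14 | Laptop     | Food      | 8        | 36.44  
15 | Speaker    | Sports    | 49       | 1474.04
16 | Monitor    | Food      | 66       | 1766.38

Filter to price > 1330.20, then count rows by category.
SELECT category, COUNT(*)
FROM sales
WHERE price > 1330.20
GROUP BY category

Note: WHERE filters rows before grouping.

Result:
  Food: 3
  Furniture: 5
  Sports: 1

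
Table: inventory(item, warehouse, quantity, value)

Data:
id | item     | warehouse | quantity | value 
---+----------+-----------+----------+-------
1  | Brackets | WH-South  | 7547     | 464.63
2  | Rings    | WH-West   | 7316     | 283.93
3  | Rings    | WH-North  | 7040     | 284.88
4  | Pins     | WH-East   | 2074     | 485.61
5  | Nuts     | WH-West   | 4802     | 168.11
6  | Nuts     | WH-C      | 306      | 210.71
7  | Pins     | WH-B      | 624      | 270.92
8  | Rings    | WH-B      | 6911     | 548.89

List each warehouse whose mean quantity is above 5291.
SELECT warehouse, AVG(quantity)
FROM inventory
GROUP BY warehouse
HAVING AVG(quantity) > 5291

Result:
  WH-North: avg=7040.00
  WH-South: avg=7547.00
  WH-West: avg=6059.00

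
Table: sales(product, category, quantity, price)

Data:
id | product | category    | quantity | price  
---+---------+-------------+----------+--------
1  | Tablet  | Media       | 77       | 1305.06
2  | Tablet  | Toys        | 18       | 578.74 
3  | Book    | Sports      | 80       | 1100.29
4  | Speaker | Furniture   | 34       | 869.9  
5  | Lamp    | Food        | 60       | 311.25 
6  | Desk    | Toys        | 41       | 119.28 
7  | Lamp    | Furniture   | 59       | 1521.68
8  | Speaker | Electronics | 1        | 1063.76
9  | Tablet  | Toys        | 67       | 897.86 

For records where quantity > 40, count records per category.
SELECT category, COUNT(*)
FROM sales
WHERE quantity > 40
GROUP BY category

Note: WHERE filters rows before grouping.

Result:
  Food: 1
  Furniture: 1
  Media: 1
  Sports: 1
  Toys: 2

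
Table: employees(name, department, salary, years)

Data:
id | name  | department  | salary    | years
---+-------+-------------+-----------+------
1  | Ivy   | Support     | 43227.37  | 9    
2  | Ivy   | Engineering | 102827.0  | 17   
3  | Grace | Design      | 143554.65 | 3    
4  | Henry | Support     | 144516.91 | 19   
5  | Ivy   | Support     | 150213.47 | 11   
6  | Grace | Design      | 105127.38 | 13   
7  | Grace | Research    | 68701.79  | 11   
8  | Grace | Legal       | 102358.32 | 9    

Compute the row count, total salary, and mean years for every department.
SELECT department,
       COUNT(*) as cnt,
       SUM(salary) as total_salary,
       AVG(years) as avg_years
FROM employees
GROUP BY department

Result:
  Design: 2 records, 248682.03 total salary, 8.00 avg years
  Engineering: 1 records, 102827.00 total salary, 17.00 avg years
  Legal: 1 records, 102358.32 total salary, 9.00 avg years
  Research: 1 records, 68701.79 total salary, 11.00 avg years
  Support: 3 records, 337957.75 total salary, 13.00 avg years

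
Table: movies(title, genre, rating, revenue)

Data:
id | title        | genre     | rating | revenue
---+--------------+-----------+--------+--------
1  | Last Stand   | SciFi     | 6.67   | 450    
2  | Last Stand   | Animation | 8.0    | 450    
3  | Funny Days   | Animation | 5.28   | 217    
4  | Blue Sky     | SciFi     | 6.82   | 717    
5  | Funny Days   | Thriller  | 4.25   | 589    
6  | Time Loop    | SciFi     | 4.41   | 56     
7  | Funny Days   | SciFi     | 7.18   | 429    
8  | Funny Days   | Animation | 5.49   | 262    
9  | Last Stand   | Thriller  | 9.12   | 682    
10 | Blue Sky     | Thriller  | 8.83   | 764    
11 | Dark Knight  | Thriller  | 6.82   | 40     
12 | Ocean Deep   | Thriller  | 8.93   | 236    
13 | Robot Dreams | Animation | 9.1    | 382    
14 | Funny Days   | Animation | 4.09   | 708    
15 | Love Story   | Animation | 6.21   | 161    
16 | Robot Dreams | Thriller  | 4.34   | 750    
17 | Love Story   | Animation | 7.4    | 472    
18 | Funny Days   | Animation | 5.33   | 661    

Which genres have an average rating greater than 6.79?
SELECT genre, AVG(rating)
FROM movies
GROUP BY genre
HAVING AVG(rating) > 6.79

Result:
  Thriller: avg=7.05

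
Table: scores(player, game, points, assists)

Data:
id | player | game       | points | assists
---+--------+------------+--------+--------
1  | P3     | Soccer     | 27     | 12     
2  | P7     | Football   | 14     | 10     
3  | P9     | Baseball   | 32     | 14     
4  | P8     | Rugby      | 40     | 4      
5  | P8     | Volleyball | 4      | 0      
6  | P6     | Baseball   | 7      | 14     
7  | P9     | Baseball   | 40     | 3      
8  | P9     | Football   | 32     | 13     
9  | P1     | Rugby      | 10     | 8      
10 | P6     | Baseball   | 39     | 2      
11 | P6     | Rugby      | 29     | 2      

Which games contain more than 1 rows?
SELECT game, COUNT(*) as cnt
FROM scores
GROUP BY game
HAVING COUNT(*) > 1

Result:
  Baseball: 4
  Football: 2
  Rugby: 3

Note: HAVING filters groups after aggregation, WHERE filters rows before.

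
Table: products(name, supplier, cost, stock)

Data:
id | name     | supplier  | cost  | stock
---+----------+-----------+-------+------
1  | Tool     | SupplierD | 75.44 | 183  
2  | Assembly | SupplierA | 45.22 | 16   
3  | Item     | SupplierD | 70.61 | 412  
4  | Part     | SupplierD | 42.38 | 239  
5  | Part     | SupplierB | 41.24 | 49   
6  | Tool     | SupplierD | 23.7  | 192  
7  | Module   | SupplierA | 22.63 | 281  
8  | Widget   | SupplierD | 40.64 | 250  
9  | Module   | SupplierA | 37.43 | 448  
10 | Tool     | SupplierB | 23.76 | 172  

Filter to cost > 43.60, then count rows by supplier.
SELECT supplier, COUNT(*)
FROM products
WHERE cost > 43.60
GROUP BY supplier

Note: WHERE filters rows before grouping.

Result:
  SupplierA: 1
  SupplierD: 2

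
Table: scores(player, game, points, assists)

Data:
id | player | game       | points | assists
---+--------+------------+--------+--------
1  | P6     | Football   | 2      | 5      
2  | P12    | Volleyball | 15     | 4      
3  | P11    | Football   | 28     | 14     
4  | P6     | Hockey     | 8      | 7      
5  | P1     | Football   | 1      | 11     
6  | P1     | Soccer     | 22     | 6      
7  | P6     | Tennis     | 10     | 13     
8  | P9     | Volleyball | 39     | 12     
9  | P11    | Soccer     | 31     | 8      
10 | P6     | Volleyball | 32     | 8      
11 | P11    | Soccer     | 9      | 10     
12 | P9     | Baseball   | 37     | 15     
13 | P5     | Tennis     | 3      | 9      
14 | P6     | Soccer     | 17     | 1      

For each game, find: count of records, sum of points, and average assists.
SELECT game,
       COUNT(*) as cnt,
       SUM(points) as total_points,
       AVG(assists) as avg_assists
FROM scores
GROUP BY game

Result:
  Baseball: 1 records, 37 total points, 15.00 avg assists
  Football: 3 records, 31 total points, 10.00 avg assists
  Hockey: 1 records, 8 total points, 7.00 avg assists
  Soccer: 4 records, 79 total points, 6.25 avg assists
  Tennis: 2 records, 13 total points, 11.00 avg assists
  Volleyball: 3 records, 86 total points, 8.00 avg assists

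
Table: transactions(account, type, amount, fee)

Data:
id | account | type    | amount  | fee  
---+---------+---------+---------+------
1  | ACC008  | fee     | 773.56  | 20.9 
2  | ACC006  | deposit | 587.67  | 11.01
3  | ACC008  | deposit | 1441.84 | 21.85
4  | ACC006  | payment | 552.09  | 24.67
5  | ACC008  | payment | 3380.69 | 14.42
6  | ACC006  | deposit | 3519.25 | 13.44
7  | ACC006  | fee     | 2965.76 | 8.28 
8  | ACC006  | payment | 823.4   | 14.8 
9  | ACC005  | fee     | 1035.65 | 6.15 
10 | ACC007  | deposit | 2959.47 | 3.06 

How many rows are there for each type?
SELECT type, COUNT(*) as count
FROM transactions
GROUP BY type

Result:
  deposit: 4
  fee: 3
  payment: 3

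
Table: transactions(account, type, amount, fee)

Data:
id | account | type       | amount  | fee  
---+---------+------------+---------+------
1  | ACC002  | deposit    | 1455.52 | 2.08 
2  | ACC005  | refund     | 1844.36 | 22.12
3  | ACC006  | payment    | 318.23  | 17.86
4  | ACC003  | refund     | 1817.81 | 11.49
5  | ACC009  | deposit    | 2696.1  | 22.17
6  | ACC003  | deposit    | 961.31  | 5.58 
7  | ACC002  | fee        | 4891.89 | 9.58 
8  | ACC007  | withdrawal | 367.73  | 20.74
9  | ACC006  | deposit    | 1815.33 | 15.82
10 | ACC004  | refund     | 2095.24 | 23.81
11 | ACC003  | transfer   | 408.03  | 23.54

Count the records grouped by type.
SELECT type, COUNT(*) as count
FROM transactions
GROUP BY type

Result:
  deposit: 4
  fee: 1
  payment: 1
  refund: 3
  transfer: 1
  withdrawal: 1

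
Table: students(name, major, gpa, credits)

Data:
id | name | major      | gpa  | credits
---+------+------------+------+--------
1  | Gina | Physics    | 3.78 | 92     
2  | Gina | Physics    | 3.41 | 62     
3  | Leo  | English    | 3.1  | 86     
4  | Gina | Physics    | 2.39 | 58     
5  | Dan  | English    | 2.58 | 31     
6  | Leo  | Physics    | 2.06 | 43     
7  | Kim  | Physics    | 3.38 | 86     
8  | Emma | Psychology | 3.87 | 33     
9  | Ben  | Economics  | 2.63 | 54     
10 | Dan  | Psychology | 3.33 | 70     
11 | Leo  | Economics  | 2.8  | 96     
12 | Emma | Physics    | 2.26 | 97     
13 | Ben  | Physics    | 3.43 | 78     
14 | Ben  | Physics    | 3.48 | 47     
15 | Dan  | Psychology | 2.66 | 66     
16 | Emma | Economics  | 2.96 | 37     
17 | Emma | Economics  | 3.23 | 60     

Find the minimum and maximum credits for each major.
SELECT major, MIN(credits), MAX(credits)
FROM students
GROUP BY major

Result:
  Economics: min=37, max=96
  English: min=31, max=86
  Physics: min=43, max=97
  Psychology: min=33, max=70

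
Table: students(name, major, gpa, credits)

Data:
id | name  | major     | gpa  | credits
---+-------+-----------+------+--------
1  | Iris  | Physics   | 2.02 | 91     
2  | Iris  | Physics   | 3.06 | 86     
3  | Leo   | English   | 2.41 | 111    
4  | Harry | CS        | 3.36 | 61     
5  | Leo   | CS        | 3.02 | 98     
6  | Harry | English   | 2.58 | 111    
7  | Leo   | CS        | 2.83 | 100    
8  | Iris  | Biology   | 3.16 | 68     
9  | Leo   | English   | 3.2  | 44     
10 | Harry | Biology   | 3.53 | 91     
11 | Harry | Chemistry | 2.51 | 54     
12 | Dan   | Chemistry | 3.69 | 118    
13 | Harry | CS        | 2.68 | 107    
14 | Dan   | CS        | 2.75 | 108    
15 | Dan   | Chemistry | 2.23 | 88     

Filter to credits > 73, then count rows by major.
SELECT major, COUNT(*)
FROM students
WHERE credits > 73
GROUP BY major

Note: WHERE filters rows before grouping.

Result:
  Biology: 1
  CS: 4
  Chemistry: 2
  English: 2
  Physics: 2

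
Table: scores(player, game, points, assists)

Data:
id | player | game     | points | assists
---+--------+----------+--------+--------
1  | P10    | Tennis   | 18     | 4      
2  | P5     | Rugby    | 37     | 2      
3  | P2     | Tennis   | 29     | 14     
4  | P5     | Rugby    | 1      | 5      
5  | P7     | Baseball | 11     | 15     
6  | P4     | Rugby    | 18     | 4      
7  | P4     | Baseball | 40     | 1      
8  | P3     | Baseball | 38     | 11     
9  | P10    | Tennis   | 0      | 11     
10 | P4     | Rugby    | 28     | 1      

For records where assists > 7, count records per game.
SELECT game, COUNT(*)
FROM scores
WHERE assists > 7
GROUP BY game

Note: WHERE filters rows before grouping.

Result:
  Baseball: 2
  Tennis: 2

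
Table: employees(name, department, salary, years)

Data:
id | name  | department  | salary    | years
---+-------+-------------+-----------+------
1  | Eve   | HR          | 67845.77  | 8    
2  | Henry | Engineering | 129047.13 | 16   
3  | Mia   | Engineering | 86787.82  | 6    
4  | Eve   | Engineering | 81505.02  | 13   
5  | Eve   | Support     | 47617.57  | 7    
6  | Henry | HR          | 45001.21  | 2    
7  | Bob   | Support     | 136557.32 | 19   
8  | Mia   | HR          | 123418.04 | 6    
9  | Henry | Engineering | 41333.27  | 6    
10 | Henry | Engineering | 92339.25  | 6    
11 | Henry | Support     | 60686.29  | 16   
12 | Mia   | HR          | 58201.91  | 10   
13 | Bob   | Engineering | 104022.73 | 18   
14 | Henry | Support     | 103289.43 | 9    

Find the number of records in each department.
SELECT department, COUNT(*) as count
FROM employees
GROUP BY department

Result:
  Engineering: 6
  HR: 4
  Support: 4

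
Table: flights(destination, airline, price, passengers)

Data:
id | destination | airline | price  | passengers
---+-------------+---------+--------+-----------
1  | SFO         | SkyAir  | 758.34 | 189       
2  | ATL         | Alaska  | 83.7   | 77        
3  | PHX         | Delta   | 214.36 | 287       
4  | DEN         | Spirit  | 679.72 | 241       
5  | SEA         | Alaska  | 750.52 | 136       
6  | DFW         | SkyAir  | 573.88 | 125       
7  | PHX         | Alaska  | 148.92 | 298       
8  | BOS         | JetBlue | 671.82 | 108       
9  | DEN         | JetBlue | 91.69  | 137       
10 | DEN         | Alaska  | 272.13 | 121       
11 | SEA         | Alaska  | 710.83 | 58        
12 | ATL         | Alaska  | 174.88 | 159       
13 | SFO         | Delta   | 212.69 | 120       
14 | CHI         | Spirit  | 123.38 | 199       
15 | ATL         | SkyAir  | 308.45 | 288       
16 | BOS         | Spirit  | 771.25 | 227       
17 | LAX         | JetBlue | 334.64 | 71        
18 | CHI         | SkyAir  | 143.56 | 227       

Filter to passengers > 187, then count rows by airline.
SELECT airline, COUNT(*)
FROM flights
WHERE passengers > 187
GROUP BY airline

Note: WHERE filters rows before grouping.

Result:
  Alaska: 1
  Delta: 1
  SkyAir: 3
  Spirit: 3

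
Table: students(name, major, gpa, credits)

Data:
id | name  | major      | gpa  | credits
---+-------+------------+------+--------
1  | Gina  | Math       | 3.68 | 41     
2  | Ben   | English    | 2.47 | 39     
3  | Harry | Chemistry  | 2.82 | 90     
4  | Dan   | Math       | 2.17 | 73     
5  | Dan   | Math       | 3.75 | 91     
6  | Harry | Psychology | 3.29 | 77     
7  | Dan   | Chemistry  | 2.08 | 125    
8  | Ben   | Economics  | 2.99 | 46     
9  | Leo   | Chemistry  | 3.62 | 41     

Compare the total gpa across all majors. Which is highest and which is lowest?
SELECT major, SUM(gpa)
FROM students
GROUP BY major
ORDER BY SUM(gpa)

All groups:
  English: 2.47
  Economics: 2.99
  Psychology: 3.29
  Chemistry: 8.52
  Math: 9.60

Highest: Math (9.60)
Lowest: English (2.47)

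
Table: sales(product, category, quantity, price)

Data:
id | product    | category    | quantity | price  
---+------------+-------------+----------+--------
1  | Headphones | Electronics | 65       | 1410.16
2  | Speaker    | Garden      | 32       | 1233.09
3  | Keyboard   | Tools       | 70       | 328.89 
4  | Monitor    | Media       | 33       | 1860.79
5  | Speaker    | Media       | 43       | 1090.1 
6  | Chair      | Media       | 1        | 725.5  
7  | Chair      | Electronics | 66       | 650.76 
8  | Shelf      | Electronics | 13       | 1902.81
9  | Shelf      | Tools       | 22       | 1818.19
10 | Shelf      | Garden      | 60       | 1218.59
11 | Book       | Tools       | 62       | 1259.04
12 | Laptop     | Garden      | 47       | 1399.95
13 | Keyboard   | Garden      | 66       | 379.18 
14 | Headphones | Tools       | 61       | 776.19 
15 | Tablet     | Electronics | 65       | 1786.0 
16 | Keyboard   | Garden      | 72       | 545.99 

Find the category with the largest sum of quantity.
SELECT category, SUM(quantity) as val
FROM sales
GROUP BY category
ORDER BY val DESC
LIMIT 1

Result: Garden with sum(quantity) = 277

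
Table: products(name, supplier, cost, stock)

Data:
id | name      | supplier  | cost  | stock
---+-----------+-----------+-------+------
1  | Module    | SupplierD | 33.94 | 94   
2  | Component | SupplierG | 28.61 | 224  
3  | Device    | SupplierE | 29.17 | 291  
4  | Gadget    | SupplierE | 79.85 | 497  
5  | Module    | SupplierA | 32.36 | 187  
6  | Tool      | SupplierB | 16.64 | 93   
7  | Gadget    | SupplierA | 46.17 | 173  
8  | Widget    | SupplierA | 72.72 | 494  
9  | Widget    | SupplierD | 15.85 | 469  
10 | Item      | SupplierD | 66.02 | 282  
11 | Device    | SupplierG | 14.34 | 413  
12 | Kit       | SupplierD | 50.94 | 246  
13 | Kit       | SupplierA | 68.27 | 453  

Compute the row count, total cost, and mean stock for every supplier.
SELECT supplier,
       COUNT(*) as cnt,
       SUM(cost) as total_cost,
       AVG(stock) as avg_stock
FROM products
GROUP BY supplier

Result:
  SupplierA: 4 records, 219.52 total cost, 326.75 avg stock
  SupplierB: 1 records, 16.64 total cost, 93.00 avg stock
  SupplierD: 4 records, 166.75 total cost, 272.75 avg stock
  SupplierE: 2 records, 109.02 total cost, 394.00 avg stock
  SupplierG: 2 records, 42.95 total cost, 318.50 avg stock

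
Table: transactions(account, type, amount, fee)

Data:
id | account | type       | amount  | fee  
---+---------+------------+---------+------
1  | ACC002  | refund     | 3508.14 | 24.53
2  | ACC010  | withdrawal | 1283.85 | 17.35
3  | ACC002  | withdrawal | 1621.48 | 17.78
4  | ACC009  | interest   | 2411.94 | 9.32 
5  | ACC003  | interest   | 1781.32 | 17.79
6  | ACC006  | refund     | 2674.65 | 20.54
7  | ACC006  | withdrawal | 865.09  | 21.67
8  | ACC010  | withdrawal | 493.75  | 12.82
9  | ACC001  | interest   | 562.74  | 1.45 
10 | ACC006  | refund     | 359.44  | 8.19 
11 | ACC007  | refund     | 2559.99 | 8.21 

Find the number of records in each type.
SELECT type, COUNT(*) as count
FROM transactions
GROUP BY type

Result:
  interest: 3
  refund: 4
  withdrawal: 4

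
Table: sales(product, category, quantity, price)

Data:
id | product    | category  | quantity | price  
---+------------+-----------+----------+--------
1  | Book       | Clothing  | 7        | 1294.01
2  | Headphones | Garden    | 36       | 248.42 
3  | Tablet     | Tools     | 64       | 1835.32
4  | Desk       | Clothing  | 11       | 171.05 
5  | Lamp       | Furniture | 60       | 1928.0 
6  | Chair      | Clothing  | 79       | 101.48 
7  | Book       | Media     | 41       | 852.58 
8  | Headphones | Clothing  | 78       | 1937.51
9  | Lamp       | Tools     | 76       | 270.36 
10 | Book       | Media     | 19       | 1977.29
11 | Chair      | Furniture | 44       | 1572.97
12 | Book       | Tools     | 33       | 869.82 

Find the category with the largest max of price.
SELECT category, MAX(price) as val
FROM sales
GROUP BY category
ORDER BY val DESC
LIMIT 1

Result: Media with max(price) = 1977.29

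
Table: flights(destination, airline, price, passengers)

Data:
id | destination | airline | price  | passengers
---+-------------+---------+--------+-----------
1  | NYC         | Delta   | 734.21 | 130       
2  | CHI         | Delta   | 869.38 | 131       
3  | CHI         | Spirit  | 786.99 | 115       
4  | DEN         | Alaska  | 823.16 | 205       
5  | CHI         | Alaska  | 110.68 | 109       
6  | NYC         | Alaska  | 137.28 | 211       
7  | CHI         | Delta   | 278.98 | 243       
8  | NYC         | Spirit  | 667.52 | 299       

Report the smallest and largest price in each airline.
SELECT airline, MIN(price), MAX(price)
FROM flights
GROUP BY airline

Result:
  Alaska: min=110.68, max=823.16
  Delta: min=278.98, max=869.38
  Spirit: min=667.52, max=786.99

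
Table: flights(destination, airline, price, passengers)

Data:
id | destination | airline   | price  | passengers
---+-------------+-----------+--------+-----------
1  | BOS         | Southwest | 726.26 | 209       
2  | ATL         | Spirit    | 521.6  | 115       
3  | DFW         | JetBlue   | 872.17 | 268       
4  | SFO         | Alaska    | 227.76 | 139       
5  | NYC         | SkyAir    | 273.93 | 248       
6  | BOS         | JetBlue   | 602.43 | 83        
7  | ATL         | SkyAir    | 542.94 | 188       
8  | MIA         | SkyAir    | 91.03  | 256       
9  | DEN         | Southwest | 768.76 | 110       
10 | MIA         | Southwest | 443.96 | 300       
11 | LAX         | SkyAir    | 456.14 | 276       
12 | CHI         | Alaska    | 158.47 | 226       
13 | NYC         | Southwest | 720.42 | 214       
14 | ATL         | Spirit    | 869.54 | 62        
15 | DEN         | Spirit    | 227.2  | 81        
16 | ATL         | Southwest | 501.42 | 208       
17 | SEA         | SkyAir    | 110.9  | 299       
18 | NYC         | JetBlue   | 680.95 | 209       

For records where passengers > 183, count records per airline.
SELECT airline, COUNT(*)
FROM flights
WHERE passengers > 183
GROUP BY airline

Note: WHERE filters rows before grouping.

Result:
  Alaska: 1
  JetBlue: 2
  SkyAir: 5
  Southwest: 4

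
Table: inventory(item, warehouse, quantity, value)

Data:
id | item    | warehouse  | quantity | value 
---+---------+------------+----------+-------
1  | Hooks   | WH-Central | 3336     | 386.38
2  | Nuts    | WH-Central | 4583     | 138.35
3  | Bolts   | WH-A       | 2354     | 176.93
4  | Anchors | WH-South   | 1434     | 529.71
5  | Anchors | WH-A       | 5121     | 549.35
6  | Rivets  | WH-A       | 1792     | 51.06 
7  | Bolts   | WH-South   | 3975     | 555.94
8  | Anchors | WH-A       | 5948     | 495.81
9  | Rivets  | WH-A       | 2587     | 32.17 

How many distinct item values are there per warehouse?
SELECT warehouse, COUNT(DISTINCT item)
FROM inventory
GROUP BY warehouse

Result:
  WH-A: 3 distinct
  WH-Central: 2 distinct
  WH-South: 2 distinct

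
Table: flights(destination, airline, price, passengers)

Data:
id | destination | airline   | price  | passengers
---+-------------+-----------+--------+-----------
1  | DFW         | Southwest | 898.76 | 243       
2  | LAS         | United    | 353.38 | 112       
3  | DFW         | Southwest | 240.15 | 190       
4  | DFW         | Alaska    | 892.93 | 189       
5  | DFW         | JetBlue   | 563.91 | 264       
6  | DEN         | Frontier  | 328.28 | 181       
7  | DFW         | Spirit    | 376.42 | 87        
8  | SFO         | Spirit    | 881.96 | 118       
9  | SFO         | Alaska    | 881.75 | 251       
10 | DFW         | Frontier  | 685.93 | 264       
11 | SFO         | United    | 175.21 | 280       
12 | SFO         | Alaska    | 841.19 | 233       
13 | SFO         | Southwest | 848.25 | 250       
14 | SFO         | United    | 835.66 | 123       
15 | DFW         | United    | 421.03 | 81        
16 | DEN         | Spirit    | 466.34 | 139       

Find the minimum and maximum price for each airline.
SELECT airline, MIN(price), MAX(price)
FROM flights
GROUP BY airline

Result:
  Alaska: min=841.19, max=892.93
  Frontier: min=328.28, max=685.93
  JetBlue: min=563.91, max=563.91
  Southwest: min=240.15, max=898.76
  Spirit: min=376.42, max=881.96
  United: min=175.21, max=835.66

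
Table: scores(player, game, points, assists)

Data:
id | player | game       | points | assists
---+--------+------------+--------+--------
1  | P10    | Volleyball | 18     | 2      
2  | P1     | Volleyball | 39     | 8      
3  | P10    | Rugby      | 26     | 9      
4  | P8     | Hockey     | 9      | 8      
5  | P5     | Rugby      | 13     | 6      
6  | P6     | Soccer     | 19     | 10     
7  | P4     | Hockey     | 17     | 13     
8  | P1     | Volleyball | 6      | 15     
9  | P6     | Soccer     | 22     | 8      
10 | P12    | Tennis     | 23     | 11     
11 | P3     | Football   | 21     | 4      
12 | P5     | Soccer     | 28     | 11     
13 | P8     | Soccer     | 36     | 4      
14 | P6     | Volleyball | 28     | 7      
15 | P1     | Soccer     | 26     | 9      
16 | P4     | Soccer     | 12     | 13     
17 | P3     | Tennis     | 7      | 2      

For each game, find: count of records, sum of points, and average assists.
SELECT game,
       COUNT(*) as cnt,
       SUM(points) as total_points,
       AVG(assists) as avg_assists
FROM scores
GROUP BY game

Result:
  Football: 1 records, 21 total points, 4.00 avg assists
  Hockey: 2 records, 26 total points, 10.50 avg assists
  Rugby: 2 records, 39 total points, 7.50 avg assists
  Soccer: 6 records, 143 total points, 9.17 avg assists
  Tennis: 2 records, 30 total points, 6.50 avg assists
  Volleyball: 4 records, 91 total points, 8.00 avg assists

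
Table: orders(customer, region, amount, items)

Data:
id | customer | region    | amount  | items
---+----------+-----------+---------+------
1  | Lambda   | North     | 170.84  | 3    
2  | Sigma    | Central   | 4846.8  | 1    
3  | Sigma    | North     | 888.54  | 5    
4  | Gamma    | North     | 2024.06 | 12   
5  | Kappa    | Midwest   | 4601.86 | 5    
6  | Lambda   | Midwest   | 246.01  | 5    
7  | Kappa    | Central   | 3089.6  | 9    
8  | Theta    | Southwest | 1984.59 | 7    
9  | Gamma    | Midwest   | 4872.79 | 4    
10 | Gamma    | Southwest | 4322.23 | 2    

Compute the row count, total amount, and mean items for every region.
SELECT region,
       COUNT(*) as cnt,
       SUM(amount) as total_amount,
       AVG(items) as avg_items
FROM orders
GROUP BY region

Result:
  Central: 2 records, 7936.40 total amount, 5.00 avg items
  Midwest: 3 records, 9720.66 total amount, 4.67 avg items
  North: 3 records, 3083.44 total amount, 6.67 avg items
  Southwest: 2 records, 6306.82 total amount, 4.50 avg items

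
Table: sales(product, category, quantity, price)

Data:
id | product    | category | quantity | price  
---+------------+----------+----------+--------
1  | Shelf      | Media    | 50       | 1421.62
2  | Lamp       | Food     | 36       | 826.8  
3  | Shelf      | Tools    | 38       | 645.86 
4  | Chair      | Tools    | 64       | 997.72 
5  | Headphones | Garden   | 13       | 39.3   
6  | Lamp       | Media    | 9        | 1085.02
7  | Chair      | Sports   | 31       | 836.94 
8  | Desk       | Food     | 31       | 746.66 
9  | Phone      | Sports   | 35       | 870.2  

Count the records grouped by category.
SELECT category, COUNT(*) as count
FROM sales
GROUP BY category

Result:
  Food: 2
  Garden: 1
  Media: 2
  Sports: 2
  Tools: 2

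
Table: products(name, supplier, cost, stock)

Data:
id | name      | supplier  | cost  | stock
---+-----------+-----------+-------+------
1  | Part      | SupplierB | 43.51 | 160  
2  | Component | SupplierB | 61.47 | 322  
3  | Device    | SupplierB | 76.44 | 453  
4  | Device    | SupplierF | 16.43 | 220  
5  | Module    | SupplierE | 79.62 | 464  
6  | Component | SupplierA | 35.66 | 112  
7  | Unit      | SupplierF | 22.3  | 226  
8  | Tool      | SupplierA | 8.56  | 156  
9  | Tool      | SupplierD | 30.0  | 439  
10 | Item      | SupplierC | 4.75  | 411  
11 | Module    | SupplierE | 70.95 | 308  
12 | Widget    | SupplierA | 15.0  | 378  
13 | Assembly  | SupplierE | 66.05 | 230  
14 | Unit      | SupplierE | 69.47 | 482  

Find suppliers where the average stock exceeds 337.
SELECT supplier, AVG(stock)
FROM products
GROUP BY supplier
HAVING AVG(stock) > 337

Result:
  SupplierC: avg=411.00
  SupplierD: avg=439.00
  SupplierE: avg=371.00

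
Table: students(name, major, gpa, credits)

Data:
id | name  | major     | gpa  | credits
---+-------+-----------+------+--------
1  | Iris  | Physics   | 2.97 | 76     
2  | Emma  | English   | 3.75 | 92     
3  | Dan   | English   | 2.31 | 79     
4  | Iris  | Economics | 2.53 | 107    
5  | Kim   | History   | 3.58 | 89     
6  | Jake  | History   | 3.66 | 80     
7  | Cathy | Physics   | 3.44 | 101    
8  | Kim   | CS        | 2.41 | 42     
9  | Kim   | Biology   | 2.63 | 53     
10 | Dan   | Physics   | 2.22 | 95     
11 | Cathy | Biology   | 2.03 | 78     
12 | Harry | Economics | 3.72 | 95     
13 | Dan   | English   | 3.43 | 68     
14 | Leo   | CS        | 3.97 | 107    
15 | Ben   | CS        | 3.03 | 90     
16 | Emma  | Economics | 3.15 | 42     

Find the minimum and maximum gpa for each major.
SELECT major, MIN(gpa), MAX(gpa)
FROM students
GROUP BY major

Result:
  Biology: min=2.03, max=2.63
  CS: min=2.41, max=3.97
  Economics: min=2.53, max=3.72
  English: min=2.31, max=3.75
  History: min=3.58, max=3.66
  Physics: min=2.22, max=3.44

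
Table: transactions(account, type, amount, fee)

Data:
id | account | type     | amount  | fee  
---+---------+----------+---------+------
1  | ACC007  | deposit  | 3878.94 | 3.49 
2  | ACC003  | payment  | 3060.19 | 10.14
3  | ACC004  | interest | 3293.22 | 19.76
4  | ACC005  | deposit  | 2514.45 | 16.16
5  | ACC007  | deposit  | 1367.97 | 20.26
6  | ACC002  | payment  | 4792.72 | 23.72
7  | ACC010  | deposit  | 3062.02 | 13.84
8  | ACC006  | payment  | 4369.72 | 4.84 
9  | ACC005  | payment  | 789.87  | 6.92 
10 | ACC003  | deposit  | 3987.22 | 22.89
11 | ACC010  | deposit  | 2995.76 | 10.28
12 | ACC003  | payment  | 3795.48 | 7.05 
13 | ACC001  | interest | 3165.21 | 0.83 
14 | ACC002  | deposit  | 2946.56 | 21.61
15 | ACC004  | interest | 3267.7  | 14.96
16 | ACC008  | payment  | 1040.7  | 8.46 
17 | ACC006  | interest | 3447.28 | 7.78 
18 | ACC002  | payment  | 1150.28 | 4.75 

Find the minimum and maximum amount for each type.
SELECT type, MIN(amount), MAX(amount)
FROM transactions
GROUP BY type

Result:
  deposit: min=1367.97, max=3987.22
  interest: min=3165.21, max=3447.28
  payment: min=789.87, max=4792.72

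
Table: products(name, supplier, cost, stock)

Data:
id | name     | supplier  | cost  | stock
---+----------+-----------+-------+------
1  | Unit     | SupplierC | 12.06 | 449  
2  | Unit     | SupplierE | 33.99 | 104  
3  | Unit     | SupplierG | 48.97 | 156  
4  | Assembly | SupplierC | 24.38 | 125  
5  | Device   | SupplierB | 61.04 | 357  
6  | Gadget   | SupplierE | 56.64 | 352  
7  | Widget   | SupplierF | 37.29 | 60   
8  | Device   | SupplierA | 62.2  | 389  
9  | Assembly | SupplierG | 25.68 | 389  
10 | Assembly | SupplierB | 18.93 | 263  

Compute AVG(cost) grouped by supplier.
SELECT supplier, AVG(cost) as result
FROM products
GROUP BY supplier

Result:
  SupplierA: 62.20
  SupplierB: 39.99
  SupplierC: 18.22
  SupplierE: 45.32
  SupplierF: 37.29
  SupplierG: 37.33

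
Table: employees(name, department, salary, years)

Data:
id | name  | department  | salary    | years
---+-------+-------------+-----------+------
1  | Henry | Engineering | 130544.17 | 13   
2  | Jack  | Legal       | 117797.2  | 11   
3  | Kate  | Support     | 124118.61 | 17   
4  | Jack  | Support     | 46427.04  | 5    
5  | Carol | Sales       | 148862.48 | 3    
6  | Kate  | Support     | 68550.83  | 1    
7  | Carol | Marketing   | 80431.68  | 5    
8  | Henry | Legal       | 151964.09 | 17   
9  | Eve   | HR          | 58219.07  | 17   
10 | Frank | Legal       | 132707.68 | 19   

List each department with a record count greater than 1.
SELECT department, COUNT(*) as cnt
FROM employees
GROUP BY department
HAVING COUNT(*) > 1

Result:
  Legal: 3
  Support: 3

Note: HAVING filters groups after aggregation, WHERE filters rows before.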